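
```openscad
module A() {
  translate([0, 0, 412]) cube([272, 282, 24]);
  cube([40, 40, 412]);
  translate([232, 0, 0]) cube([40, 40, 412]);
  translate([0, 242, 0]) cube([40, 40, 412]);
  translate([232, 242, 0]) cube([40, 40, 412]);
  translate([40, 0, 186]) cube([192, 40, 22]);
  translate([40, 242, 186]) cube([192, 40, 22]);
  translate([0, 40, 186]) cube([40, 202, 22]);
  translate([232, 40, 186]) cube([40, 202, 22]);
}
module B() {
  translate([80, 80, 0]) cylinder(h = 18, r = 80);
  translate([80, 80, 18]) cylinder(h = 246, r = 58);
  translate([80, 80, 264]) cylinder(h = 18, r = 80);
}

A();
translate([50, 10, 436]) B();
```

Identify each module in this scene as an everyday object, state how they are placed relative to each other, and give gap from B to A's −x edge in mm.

A is a stool. B is a spool. The spool is on top of the stool. The gap from the spool to the stool's −x edge is 50 mm.

The spool's min-x is at 50; the stool's min-x is 0; gap = 50 mm.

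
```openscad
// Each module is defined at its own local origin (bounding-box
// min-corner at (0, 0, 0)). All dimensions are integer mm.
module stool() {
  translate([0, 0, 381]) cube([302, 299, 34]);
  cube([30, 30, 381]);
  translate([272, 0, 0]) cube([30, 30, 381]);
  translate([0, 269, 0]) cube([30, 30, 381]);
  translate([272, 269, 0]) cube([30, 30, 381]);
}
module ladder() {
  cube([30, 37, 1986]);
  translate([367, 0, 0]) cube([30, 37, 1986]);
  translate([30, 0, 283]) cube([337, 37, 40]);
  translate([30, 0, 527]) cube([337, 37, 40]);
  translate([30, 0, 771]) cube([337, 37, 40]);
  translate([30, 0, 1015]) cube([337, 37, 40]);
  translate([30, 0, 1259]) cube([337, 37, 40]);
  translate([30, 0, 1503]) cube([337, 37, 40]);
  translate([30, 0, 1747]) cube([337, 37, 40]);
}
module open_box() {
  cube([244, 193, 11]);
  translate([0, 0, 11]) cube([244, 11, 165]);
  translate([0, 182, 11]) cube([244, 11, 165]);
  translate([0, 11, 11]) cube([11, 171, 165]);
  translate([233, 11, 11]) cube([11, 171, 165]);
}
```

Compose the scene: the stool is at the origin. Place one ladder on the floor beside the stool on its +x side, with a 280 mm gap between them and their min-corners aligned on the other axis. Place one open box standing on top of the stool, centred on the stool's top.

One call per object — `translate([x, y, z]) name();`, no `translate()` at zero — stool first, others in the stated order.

stool();
translate([582, 0, 0]) ladder();
translate([29, 53, 415]) open_box();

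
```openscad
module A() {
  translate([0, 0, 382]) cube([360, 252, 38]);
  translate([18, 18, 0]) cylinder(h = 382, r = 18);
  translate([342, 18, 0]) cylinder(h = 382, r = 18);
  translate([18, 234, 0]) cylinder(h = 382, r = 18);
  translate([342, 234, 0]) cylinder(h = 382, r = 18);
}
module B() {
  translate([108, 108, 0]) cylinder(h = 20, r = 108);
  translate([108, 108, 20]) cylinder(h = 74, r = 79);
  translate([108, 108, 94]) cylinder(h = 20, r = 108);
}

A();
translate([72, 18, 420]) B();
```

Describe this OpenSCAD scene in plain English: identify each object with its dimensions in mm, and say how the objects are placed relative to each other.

A is a simple wooden stool: a rectangular seat 360 mm (x) by 252 mm (y), 38 mm thick, top face at z = 420 mm, on four round legs, each 36 mm in diameter. The legs rest on z = 0, each leg's axis is inset half a diameter from the nearest pair of seat edges (so the leg's bounding box is flush with the corner).

B is a spool: two coaxial disc flanges of radius 108 mm and thickness 20 mm, joined by a core cylinder of radius 79 mm and height 74 mm. The lower flange rests on z = 0 and the three cylinders share a vertical axis.

The spool is on top of the stool, centred.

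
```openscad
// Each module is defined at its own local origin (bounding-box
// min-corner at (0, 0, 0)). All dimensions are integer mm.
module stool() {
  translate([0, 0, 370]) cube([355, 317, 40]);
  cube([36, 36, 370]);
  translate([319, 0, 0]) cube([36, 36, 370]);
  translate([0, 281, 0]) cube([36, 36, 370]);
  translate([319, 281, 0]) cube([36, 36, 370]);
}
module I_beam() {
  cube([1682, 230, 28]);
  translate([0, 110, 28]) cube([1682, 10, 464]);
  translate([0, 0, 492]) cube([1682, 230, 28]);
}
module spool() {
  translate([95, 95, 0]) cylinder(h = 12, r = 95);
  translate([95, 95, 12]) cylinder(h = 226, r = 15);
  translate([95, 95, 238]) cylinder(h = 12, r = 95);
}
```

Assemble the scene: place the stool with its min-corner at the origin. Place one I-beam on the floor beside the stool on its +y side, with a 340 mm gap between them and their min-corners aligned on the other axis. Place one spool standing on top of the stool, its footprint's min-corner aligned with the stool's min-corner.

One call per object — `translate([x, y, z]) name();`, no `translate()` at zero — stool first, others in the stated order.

stool();
translate([0, 657, 0]) I_beam();
translate([0, 0, 410]) spool();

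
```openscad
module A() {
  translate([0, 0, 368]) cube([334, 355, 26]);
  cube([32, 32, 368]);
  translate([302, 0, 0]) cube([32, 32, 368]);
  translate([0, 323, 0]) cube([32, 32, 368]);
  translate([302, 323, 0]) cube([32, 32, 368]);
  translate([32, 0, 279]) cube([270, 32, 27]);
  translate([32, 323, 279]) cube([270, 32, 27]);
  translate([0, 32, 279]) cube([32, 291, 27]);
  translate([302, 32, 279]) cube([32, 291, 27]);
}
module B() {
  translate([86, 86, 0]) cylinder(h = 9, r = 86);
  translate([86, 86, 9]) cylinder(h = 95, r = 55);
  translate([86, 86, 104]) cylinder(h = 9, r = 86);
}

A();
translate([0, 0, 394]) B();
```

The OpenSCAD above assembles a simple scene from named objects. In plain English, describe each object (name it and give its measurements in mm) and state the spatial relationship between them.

A is a simple wooden stool: a rectangular seat 334 mm (x) by 355 mm (y), 26 mm thick, top face at z = 394 mm, on four square legs, each 32×32 mm in cross-section. The legs rest on z = 0, each flush with a corner of the seat. Four stretchers, 32 mm wide and 27 mm tall, connect adjacent legs with their undersides at z = 279 mm, each running between the inner faces of the legs it joins and aligned with the legs' outer faces on the other axis.

B is a spool: two coaxial disc flanges of radius 86 mm and thickness 9 mm, joined by a core cylinder of radius 55 mm and height 95 mm. The lower flange rests on z = 0 and the three cylinders share a vertical axis.

The spool is on top of the stool.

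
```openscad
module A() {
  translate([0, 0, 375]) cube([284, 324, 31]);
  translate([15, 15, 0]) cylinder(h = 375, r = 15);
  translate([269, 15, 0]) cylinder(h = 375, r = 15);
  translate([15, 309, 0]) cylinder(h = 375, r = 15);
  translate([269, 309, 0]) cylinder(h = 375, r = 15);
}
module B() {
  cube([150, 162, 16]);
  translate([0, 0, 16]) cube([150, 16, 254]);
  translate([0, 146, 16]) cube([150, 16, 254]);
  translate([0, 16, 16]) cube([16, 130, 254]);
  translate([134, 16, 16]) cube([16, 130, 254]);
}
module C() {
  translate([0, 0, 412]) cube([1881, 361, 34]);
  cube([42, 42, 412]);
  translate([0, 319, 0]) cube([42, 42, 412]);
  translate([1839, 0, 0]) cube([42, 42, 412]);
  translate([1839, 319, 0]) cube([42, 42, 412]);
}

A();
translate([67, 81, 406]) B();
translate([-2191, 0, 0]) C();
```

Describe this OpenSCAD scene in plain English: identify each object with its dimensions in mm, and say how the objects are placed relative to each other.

A is a simple wooden stool: a rectangular seat 284 mm (x) by 324 mm (y), 31 mm thick, top face at z = 406 mm, on four round legs, each 30 mm in diameter. The legs rest on z = 0, each leg's axis is inset half a diameter from the nearest pair of seat edges (so the leg's bounding box is flush with the corner).

B is an open storage box with external size 150×162×270 mm and wall thickness 16 mm (the base is also 16 mm thick). The base covers the whole footprint; the four walls stand on the base, with the y-facing walls full-width and the x-facing walls fitting between their inner faces.

C is a bench: a 1881×361 mm seat slab, 34 mm thick, top at z = 446 mm, on four 42×42 mm square legs flush with the seat corners and standing on z = 0.

The open box is on top of the stool, centred. The bench is on the floor beside the stool on its −x side.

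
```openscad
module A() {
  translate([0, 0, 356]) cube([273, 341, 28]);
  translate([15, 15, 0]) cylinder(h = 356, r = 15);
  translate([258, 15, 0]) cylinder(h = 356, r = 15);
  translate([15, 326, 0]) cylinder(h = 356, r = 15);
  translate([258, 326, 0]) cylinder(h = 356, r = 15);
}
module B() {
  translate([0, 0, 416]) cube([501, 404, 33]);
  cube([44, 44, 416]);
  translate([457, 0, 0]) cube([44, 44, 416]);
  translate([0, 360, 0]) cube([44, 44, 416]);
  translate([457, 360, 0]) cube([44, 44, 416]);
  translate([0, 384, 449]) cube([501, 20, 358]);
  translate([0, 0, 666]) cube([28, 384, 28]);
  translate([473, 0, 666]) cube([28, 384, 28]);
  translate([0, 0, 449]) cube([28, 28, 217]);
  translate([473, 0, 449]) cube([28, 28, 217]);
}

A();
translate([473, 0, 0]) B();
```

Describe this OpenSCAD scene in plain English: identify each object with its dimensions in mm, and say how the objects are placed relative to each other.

A is a four-legged stool. The seat is a 273×341×28 mm slab whose top surface is at z = 384 mm; four round legs, each 30 mm in diameter, run from the floor (z = 0) to the underside of the seat, each leg's axis is inset half a diameter from the nearest pair of seat edges (so the leg's bounding box is flush with the corner).

B is a chair. The seat is a 501×404×33 mm slab with its top at z = 449 mm, on four 44×44 mm corner legs (flush with the seat edges, standing on z = 0). A flat backrest 20 mm thick, 358 mm tall, spans the full seat width and rises from the seat top along its +y edge, rear face flush with the rear of the seat. Two armrests of 28×28 mm section run along each side from the seat's front edge to the front of the backrest, top faces 245 mm above the seat top and outer faces flush with the seat's x-edges; a 28×28 mm post under the front of each armrest stands on the seat at the front corner.

The chair is on the floor beside the stool on its +x side.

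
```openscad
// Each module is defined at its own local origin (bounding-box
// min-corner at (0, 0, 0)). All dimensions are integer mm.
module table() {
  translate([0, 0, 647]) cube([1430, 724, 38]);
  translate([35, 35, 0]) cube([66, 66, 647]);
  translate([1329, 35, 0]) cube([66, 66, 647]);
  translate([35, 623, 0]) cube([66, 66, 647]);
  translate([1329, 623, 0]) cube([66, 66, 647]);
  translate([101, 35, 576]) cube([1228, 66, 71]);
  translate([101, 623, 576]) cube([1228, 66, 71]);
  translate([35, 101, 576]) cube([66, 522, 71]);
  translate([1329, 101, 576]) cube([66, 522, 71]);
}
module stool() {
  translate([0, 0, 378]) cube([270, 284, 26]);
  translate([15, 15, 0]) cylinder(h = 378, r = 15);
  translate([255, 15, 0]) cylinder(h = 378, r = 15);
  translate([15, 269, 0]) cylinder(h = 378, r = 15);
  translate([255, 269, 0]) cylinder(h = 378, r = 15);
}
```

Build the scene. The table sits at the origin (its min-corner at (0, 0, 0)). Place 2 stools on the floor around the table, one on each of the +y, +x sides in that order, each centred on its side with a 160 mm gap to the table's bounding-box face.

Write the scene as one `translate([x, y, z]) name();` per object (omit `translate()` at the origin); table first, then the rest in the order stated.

table();
translate([580, 884, 0]) stool();
translate([1590, 220, 0]) stool();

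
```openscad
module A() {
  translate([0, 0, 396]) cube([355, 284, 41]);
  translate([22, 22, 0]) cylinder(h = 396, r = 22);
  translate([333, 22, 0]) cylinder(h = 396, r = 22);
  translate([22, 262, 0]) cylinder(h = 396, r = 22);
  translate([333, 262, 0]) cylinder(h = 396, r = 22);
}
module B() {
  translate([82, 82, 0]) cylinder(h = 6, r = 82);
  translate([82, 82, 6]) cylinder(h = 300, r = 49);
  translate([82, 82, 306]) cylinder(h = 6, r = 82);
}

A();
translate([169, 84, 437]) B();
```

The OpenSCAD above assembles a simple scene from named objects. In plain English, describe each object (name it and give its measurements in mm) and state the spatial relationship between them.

A is a four-legged stool. The seat is 355×284 mm, 41 mm thick, top at z = 437 mm. It stands on four round legs, each 44 mm in diameter, from z = 0 to the seat underside, each leg's axis is inset half a diameter from the nearest pair of seat edges (so the leg's bounding box is flush with the corner).

B is a spool: two coaxial disc flanges of radius 82 mm and thickness 6 mm, joined by a core cylinder of radius 49 mm and height 300 mm. The lower flange rests on z = 0 and the three cylinders share a vertical axis.

The spool is on top of the stool.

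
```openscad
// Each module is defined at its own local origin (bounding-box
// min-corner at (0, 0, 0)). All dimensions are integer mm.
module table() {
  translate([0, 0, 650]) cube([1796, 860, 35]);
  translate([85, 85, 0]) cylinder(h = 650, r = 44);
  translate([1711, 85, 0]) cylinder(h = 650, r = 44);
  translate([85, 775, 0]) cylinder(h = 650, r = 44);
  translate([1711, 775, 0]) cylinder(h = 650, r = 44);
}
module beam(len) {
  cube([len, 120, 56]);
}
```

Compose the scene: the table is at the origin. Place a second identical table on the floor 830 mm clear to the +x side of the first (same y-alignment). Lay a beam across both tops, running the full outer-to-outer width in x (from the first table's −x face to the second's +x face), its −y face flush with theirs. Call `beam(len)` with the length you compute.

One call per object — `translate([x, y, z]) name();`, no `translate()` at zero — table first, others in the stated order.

table();
translate([2626, 0, 0]) table();
translate([0, 0, 685]) beam(4422);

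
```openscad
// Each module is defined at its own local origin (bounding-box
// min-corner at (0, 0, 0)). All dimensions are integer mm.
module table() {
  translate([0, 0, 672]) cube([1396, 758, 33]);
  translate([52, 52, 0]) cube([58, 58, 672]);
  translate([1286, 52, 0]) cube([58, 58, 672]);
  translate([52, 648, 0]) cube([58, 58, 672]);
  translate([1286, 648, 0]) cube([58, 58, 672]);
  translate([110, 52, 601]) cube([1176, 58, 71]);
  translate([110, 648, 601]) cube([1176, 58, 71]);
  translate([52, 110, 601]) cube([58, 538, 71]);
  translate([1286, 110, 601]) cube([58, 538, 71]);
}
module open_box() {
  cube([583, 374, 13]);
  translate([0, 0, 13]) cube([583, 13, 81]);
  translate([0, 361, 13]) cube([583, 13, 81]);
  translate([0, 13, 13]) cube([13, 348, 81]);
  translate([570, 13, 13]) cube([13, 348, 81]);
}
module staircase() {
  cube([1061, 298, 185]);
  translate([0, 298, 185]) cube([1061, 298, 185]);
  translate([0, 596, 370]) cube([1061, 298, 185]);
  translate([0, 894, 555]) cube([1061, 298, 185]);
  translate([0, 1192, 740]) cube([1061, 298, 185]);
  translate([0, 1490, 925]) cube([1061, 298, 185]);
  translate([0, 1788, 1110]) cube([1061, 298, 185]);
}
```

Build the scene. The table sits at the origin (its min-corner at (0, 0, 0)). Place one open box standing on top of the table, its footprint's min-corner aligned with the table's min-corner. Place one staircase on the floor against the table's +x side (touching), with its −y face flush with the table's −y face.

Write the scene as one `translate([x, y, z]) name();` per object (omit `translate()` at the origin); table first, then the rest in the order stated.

table();
translate([0, 0, 705]) open_box();
translate([1396, 0, 0]) staircase();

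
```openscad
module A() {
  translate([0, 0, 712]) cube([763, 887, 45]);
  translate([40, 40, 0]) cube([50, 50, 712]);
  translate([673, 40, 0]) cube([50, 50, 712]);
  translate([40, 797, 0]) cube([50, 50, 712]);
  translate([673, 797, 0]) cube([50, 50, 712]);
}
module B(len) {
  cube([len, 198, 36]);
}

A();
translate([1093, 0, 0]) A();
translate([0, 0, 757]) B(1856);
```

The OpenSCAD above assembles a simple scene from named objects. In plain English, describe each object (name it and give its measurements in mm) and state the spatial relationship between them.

A is a rectangular dining table. The top is 763×887×45 mm with its upper surface at z = 757 mm. It stands on four 50×50 mm square legs, each inset 40 mm from the nearest pair of top edges, running from the floor to the underside of the top.

B is a rectangular beam 1856 mm long (x), 198 mm deep (y), 36 mm thick (z).

The beam spans the tops of two tables placed 330 mm apart, resting at z = 757 mm.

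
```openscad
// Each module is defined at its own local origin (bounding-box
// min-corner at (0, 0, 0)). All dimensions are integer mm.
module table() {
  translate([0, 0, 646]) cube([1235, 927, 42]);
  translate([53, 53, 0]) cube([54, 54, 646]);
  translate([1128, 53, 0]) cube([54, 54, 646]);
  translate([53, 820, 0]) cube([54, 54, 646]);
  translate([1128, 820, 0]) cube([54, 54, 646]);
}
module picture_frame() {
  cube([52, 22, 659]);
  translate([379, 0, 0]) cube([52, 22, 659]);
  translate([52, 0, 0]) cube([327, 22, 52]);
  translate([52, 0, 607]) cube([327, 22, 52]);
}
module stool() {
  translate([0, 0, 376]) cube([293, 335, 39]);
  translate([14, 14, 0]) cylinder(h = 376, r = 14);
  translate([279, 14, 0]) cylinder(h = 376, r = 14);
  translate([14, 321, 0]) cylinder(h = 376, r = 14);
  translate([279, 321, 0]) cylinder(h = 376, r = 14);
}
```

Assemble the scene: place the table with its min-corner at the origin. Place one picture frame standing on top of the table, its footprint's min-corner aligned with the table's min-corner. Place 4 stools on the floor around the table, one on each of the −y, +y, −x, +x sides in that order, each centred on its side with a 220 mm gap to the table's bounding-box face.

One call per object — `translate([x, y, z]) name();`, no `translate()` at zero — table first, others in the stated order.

table();
translate([0, 0, 688]) picture_frame();
translate([471, -555, 0]) stool();
translate([471, 1147, 0]) stool();
translate([-513, 296, 0]) stool();
translate([1455, 296, 0]) stool();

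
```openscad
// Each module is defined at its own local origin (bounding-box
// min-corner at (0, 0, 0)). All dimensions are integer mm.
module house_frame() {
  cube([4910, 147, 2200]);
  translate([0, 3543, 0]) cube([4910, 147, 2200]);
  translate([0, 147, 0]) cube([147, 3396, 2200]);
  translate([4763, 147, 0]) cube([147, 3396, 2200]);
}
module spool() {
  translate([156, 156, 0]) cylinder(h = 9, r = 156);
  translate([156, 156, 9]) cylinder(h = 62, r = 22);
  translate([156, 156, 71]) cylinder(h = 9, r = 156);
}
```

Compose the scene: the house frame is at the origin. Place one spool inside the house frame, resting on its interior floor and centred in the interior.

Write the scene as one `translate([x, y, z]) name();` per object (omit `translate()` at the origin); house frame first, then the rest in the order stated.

house_frame();
translate([2299, 1689, 0]) spool();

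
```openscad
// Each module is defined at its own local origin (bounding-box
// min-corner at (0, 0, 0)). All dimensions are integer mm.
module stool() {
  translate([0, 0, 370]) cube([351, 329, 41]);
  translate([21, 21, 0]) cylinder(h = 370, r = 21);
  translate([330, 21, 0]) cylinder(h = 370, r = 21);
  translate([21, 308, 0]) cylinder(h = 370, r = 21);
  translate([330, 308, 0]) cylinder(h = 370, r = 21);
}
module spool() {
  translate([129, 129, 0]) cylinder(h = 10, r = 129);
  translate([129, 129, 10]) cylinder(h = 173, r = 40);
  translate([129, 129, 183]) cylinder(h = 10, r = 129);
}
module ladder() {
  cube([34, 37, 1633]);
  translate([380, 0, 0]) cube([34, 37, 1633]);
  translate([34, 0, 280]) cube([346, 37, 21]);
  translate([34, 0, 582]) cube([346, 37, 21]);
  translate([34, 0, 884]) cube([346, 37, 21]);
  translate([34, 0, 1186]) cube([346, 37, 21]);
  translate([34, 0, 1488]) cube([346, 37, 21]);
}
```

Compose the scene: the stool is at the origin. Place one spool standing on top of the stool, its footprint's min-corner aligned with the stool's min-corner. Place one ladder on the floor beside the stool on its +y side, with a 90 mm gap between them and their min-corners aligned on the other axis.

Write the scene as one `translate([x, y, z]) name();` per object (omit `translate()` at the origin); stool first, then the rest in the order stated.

stool();
translate([0, 0, 411]) spool();
translate([0, 419, 0]) ladder();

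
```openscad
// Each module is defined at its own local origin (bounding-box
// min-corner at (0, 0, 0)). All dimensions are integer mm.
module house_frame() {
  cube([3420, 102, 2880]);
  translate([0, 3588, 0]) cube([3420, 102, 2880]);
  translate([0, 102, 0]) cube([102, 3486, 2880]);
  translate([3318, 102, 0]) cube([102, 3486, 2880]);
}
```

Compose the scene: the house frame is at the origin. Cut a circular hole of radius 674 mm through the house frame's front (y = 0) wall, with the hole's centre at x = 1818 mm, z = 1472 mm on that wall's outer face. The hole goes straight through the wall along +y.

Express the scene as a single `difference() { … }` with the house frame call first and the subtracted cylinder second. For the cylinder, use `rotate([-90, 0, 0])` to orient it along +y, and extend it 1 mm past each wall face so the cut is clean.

difference() {
  house_frame();
  translate([1818, -1, 1472]) rotate([-90, 0, 0]) cylinder(h = 104, r = 674);
}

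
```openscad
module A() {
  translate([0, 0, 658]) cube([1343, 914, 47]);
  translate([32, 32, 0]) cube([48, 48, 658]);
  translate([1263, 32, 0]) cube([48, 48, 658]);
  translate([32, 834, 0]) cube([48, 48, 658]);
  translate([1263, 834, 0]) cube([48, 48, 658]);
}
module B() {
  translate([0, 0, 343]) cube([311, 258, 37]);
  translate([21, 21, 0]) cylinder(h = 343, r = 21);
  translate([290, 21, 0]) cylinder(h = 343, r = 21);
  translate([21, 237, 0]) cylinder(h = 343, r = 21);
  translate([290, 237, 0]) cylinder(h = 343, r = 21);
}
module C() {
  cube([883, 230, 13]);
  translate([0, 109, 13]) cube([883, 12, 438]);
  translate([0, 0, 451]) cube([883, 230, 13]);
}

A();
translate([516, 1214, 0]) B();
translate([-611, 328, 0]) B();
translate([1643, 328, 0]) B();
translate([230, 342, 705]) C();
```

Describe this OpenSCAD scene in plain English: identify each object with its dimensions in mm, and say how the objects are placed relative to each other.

A is a table with a 1343×914 mm rectangular top, 47 mm thick, top surface at z = 705 mm, supported by four 48×48 mm square legs, each inset 32 mm from the nearest pair of top edges, running from the floor.

B is a simple wooden stool: a rectangular seat 311 mm (x) by 258 mm (y), 37 mm thick, top face at z = 380 mm, on four round legs, each 42 mm in diameter. The legs rest on z = 0, each leg's axis is inset half a diameter from the nearest pair of seat edges (so the leg's bounding box is flush with the corner).

C is an I-beam lying along x, 883 mm long. Overall section height 464 mm. Two flanges 230 mm wide (y) and 13 mm thick, one on the floor and one at the top; a web 12 mm thick runs between them, centred on the flange width.

Three stools sit around the table at the +y, −x, +x sides. The I-beam is on top of the table, centred.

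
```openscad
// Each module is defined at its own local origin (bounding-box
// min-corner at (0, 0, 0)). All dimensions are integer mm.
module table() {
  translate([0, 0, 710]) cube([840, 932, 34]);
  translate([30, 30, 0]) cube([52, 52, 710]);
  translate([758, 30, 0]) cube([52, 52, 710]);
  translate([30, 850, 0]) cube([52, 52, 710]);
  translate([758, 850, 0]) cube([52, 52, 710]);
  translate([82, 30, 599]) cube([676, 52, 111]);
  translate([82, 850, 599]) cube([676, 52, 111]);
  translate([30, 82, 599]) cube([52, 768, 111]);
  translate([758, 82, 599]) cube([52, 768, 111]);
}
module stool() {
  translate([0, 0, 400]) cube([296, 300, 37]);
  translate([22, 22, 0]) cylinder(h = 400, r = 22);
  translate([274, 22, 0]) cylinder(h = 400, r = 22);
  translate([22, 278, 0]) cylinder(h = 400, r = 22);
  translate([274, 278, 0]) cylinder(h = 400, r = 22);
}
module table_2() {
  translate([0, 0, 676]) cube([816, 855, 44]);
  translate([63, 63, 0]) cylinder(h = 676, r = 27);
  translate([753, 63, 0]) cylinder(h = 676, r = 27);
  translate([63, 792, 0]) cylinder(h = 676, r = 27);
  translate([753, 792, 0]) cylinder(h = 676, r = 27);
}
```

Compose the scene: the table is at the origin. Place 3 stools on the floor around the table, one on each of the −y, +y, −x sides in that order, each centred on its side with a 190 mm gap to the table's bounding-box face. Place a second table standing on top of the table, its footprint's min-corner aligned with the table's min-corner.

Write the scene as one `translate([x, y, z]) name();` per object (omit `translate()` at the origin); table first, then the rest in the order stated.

table();
translate([272, -490, 0]) stool();
translate([272, 1122, 0]) stool();
translate([-486, 316, 0]) stool();
translate([0, 0, 744]) table_2();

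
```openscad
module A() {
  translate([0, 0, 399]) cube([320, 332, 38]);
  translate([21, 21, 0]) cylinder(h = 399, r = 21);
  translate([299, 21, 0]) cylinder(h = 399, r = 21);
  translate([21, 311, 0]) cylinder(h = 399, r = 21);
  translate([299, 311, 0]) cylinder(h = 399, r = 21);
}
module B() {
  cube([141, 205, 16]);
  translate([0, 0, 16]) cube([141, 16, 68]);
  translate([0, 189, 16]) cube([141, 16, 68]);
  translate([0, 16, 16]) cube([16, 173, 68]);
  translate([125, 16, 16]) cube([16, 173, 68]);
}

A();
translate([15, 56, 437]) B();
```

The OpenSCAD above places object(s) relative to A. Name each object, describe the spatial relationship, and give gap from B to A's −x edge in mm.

A is a stool. B is an open box. The open box is on top of the stool. The gap from the open box to the stool's −x edge is 15 mm.

The open box's min-x is at 15; the stool's min-x is 0; gap = 15 mm.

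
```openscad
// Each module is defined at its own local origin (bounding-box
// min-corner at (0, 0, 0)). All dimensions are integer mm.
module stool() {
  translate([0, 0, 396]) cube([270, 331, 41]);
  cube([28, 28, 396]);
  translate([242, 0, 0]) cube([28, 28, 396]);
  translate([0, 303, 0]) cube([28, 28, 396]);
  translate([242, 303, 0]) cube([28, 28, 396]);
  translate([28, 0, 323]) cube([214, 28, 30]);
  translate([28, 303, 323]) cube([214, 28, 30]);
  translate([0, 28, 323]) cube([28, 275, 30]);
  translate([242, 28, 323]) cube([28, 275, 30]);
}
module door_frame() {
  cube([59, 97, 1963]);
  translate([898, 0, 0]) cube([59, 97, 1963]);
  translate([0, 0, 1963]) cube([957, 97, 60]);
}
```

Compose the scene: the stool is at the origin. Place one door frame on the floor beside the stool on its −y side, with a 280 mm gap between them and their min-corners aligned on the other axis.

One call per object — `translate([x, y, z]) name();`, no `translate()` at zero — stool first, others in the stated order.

stool();
translate([0, -377, 0]) door_frame();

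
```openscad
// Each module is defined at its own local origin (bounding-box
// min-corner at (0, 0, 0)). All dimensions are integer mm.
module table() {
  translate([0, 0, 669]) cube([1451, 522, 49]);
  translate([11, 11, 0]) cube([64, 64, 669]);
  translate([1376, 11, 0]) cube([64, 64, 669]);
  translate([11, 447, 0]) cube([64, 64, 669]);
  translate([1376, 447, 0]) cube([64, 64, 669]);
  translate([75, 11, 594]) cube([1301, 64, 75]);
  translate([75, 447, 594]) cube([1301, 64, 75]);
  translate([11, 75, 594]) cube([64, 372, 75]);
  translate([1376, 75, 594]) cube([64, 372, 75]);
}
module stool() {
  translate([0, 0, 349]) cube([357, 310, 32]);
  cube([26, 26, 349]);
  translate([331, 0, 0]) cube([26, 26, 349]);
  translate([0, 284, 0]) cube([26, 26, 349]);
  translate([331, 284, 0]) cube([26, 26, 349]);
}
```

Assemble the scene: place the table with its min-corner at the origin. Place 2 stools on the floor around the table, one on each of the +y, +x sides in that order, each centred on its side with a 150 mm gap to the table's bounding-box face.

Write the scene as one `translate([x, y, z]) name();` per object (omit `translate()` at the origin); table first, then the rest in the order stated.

table();
translate([547, 672, 0]) stool();
translate([1601, 106, 0]) stool();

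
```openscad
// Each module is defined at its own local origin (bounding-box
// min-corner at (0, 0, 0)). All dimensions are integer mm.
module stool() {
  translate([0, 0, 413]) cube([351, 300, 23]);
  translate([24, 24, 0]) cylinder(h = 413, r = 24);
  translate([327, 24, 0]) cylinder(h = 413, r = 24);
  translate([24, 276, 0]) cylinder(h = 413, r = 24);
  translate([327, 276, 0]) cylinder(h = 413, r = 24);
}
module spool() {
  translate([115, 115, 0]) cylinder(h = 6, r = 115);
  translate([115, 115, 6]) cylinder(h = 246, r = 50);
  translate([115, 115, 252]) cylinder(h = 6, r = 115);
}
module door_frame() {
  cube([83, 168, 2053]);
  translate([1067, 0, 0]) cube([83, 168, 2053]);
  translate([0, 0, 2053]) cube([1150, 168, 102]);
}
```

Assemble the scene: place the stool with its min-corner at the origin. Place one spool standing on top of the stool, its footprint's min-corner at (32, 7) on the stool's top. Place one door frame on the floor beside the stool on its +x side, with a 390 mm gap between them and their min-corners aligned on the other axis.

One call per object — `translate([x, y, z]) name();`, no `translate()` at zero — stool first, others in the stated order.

stool();
translate([32, 7, 436]) spool();
translate([741, 0, 0]) door_frame();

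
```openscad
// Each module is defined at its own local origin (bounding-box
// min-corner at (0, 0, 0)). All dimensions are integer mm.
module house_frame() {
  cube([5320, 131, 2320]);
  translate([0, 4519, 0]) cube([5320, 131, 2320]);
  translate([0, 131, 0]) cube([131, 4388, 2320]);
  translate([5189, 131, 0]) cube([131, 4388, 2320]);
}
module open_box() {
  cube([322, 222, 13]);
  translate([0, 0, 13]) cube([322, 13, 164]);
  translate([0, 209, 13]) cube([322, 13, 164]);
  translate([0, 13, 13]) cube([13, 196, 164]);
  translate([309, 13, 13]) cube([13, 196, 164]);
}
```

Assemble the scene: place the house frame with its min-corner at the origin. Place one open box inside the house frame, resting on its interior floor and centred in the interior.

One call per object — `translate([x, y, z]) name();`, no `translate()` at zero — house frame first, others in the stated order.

house_frame();
translate([2499, 2214, 0]) open_box();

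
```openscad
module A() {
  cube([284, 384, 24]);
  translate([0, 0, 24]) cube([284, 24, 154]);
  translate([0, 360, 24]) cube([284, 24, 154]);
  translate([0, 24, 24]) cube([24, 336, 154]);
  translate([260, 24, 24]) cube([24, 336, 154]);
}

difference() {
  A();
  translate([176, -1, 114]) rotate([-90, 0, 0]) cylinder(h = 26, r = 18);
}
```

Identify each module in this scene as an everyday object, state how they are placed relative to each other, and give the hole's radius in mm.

The subtracted cylinder has r = 18 mm.

A is an open box. The open box has a circular hole through its front wall. The hole's radius is 18 mm.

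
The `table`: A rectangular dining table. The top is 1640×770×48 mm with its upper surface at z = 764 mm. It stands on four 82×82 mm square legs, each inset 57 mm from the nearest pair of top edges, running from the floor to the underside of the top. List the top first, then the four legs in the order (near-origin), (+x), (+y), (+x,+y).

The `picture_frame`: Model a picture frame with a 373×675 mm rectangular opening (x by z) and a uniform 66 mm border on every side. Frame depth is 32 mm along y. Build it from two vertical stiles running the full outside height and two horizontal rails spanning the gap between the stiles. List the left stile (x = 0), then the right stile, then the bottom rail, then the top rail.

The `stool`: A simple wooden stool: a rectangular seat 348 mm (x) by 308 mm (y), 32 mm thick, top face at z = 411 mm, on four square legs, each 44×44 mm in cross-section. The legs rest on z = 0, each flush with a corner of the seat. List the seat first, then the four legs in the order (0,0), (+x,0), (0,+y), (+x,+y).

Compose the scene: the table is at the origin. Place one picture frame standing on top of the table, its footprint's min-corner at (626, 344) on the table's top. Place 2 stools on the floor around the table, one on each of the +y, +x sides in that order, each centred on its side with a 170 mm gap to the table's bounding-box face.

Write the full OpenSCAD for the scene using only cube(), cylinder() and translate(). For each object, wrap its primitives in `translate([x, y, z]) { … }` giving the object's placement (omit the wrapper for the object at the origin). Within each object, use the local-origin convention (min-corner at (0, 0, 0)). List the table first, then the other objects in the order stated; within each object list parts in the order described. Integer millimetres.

translate([0, 0, 716]) cube([1640, 770, 48]);
translate([57, 57, 0]) cube([82, 82, 716]);
translate([1501, 57, 0]) cube([82, 82, 716]);
translate([57, 631, 0]) cube([82, 82, 716]);
translate([1501, 631, 0]) cube([82, 82, 716]);
translate([626, 344, 764]) {
  cube([66, 32, 807]);
  translate([439, 0, 0]) cube([66, 32, 807]);
  translate([66, 0, 0]) cube([373, 32, 66]);
  translate([66, 0, 741]) cube([373, 32, 66]);
}
translate([646, 940, 0]) {
  translate([0, 0, 379]) cube([348, 308, 32]);
  cube([44, 44, 379]);
  translate([304, 0, 0]) cube([44, 44, 379]);
  translate([0, 264, 0]) cube([44, 44, 379]);
  translate([304, 264, 0]) cube([44, 44, 379]);
}
translate([1810, 231, 0]) {
  translate([0, 0, 379]) cube([348, 308, 32]);
  cube([44, 44, 379]);
  translate([304, 0, 0]) cube([44, 44, 379]);
  translate([0, 264, 0]) cube([44, 44, 379]);
  translate([304, 264, 0]) cube([44, 44, 379]);
}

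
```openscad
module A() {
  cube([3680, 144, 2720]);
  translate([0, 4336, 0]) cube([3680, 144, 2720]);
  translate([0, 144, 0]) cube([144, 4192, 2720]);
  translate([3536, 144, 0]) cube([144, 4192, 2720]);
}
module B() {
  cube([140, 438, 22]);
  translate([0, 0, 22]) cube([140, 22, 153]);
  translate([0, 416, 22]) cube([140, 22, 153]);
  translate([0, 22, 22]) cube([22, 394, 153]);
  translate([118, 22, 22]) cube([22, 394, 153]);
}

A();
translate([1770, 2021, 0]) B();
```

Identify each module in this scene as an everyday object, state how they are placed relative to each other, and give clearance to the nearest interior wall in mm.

Clearances: x = 1626, y = 1877; minimum 1626 mm.

A is a house frame. B is an open box. The open box sits inside the house frame, centred. The clearance to the nearest interior wall is 1626 mm.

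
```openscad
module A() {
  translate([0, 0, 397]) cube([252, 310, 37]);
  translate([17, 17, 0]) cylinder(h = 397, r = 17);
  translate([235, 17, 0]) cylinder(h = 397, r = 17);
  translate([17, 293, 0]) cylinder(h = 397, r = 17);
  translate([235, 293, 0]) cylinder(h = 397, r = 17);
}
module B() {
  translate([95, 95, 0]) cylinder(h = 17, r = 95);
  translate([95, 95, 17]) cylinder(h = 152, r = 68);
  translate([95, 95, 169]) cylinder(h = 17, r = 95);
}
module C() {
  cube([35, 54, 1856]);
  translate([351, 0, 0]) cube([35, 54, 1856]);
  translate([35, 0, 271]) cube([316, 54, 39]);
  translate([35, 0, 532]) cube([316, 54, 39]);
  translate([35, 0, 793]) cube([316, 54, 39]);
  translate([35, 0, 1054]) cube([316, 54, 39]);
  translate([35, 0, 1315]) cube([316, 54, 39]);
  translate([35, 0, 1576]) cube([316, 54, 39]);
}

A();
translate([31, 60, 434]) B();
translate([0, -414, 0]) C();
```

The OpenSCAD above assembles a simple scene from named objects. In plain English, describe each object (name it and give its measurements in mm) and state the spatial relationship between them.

A is a simple wooden stool: a rectangular seat 252 mm (x) by 310 mm (y), 37 mm thick, top face at z = 434 mm, on four round legs, each 34 mm in diameter. The legs rest on z = 0, each leg's axis is inset half a diameter from the nearest pair of seat edges (so the leg's bounding box is flush with the corner).

B is a spool: two coaxial disc flanges of radius 95 mm and thickness 17 mm, joined by a core cylinder of radius 68 mm and height 152 mm. The lower flange rests on z = 0 and the three cylinders share a vertical axis.

C is a straight ladder. Two 35×54 mm vertical rails, 1856 mm tall, stand 386 mm apart (outside-to-outside) with their front faces coplanar on the −y side. 6 rungs, each 54 mm deep and 39 mm tall, span between the inner faces of the rails, front faces flush with the rails. The lowest rung's underside is at z = 271 mm and rungs are spaced 261 mm apart (underside to underside).

The spool is on top of the stool, centred. The ladder is on the floor beside the stool on its −y side.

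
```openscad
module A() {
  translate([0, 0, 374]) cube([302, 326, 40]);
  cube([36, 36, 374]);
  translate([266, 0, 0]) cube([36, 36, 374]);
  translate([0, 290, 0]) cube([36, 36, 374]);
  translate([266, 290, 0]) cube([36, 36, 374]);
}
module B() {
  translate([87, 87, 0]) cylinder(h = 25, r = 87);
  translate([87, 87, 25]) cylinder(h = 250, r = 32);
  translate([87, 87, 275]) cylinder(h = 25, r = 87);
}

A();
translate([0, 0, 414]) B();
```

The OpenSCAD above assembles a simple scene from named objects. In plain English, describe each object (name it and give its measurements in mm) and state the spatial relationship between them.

A is a simple wooden stool: a rectangular seat 302 mm (x) by 326 mm (y), 40 mm thick, top face at z = 414 mm, on four square legs, each 36×36 mm in cross-section. The legs rest on z = 0, each flush with a corner of the seat.

B is a spool: two coaxial disc flanges of radius 87 mm and thickness 25 mm, joined by a core cylinder of radius 32 mm and height 250 mm. The lower flange rests on z = 0 and the three cylinders share a vertical axis.

The spool is on top of the stool.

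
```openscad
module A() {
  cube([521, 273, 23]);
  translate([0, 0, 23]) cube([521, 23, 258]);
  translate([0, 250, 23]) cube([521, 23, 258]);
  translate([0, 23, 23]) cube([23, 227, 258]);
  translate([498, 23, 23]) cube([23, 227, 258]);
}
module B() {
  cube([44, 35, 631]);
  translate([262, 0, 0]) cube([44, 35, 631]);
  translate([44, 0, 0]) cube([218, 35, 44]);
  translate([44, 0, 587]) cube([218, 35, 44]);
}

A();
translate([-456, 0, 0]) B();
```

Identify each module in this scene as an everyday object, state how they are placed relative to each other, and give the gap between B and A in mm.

A is an open box. B is a picture frame. The picture frame is on the floor beside the open box on its −x side. The gap between the picture frame and the open box is 150 mm.

The picture frame's nearest face is 150 mm from the open box's −x face.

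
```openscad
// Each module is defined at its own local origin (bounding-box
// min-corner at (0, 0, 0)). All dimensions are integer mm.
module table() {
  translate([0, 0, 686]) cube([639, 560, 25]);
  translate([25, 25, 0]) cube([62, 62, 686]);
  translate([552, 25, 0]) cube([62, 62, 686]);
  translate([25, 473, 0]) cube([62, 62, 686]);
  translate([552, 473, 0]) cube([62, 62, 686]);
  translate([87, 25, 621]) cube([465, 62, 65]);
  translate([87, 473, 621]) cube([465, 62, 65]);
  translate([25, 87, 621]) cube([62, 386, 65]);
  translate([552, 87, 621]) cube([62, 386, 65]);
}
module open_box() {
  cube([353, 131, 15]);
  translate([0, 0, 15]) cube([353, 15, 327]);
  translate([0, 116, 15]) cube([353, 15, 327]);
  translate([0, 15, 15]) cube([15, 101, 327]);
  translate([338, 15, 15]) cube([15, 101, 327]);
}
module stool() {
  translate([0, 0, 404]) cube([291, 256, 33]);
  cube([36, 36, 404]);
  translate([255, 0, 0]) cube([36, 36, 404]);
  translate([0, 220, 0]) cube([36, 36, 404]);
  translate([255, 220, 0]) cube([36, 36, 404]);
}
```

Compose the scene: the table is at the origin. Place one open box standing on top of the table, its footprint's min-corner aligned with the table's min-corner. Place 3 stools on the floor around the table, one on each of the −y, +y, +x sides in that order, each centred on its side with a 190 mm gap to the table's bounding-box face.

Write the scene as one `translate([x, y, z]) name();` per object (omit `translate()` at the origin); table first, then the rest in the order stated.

table();
translate([0, 0, 711]) open_box();
translate([174, -446, 0]) stool();
translate([174, 750, 0]) stool();
translate([829, 152, 0]) stool();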